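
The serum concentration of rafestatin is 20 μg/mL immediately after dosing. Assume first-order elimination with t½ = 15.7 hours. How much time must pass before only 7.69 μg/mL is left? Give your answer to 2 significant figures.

22 hours

Fraction remaining = 7.69/20 ≈ 0.3845.
n = log₂(20/7.69) = ln(2.6008)/ln 2 ≈ 1.3789 half-lives.
t = n × t½ = 1.3789 × 15.7 ≈ 21.649 hours.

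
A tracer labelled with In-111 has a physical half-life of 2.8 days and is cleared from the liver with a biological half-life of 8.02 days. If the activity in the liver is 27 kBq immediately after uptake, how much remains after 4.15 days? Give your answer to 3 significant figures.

6.75 kBq

1/t_eff = 1/t_phys + 1/t_biol = 1/2.8 + 1/8.02 = 0.48183 per day.
t_eff = 2.8 × 8.02 / (2.8 + 8.02) ≈ 2.0754 days.
Remaining = 27 × (1/2)^(4.15/2.0754) = 27 × (1/2)^1.9996 ≈ 6.7519 kBq.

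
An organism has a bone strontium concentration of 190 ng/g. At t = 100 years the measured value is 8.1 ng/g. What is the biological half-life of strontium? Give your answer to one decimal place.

A/A₀ = 8.1/190 ≈ 0.042632.
n = log₂(23.457) ≈ 4.5519 half-lives elapsed in 100 years.
t½ = 100/4.5519 ≈ 21.969 years.

22.0 years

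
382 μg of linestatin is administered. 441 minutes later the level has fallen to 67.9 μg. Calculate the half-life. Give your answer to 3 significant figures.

177 minutes

A/A₀ = 67.9/382 ≈ 0.17775.
n = log₂(5.6259) ≈ 2.4921 half-lives elapsed in 441 minutes.
t½ = 441/2.4921 ≈ 176.96 minutes.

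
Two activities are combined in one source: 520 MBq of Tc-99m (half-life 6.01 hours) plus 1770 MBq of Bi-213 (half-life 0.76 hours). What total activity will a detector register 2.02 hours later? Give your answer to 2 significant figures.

690 MBq

Tc-99m: 520 × (1/2)^(2.02/6.01) = 520 × (1/2)^0.33611 ≈ 411.93 MBq.
Bi-213: 1770 × (1/2)^(2.02/0.76) = 1770 × (1/2)^2.6579 ≈ 280.46 MBq.
Total = 411.93 + 280.46 ≈ 692.39 MBq.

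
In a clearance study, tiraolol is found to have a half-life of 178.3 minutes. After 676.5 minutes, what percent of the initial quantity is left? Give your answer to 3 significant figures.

7.21%

n = 676.5/178.3 ≈ 3.7942 half-lives.
Fraction remaining = (1/2)^3.7942 ≈ 0.072084, i.e. 7.2084%.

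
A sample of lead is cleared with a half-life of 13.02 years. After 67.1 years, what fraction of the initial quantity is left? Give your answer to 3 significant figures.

n = 67.1/13.02 ≈ 5.1536 half-lives.
Fraction remaining = (1/2)^5.1536 ≈ 0.028094.

0.0281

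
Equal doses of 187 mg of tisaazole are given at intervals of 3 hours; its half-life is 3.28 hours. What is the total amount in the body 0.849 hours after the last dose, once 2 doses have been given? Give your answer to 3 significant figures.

239 mg

The 2 doses were given 3.849, 0.849 hours ago.
Total = 187·(1/2)^(3.849/3.28) + 187·(1/2)^(0.849/3.28)
      = 82.907 + 156.29 ≈ 239.19 mg.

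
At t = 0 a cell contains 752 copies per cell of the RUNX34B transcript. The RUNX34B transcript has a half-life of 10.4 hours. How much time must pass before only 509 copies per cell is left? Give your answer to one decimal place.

5.9 hours

Fraction remaining = 509/752 ≈ 0.67686.
n = log₂(752/509) = ln(1.4774)/ln 2 ≈ 0.56307 half-lives.
t = n × t½ = 0.56307 × 10.4 ≈ 5.8559 hours.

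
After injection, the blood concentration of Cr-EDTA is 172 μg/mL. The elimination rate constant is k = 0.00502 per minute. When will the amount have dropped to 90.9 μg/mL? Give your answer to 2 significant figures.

t½ = ln 2 / k = 0.69315 / 0.00502 ≈ 138.08 minutes.
Fraction remaining = 90.9/172 ≈ 0.52849.
n = log₂(172/90.9) = ln(1.8922)/ln 2 ≈ 0.92006 half-lives.
t = n × t½ = 0.92006 × 138.08 ≈ 127.04 minutes.

130 minutes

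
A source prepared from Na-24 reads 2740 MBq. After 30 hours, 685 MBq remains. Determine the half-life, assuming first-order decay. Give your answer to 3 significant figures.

A/A₀ = 685/2740 ≈ 0.25.
n = log₂(4) ≈ 2 half-lives elapsed in 30 hours.
t½ = 30/2 ≈ 15 hours.

15.0 hours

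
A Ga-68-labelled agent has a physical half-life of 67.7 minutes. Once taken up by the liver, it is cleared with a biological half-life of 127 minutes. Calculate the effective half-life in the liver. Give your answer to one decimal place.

44.2 minutes

1/t_eff = 1/t_phys + 1/t_biol = 1/67.7 + 1/127 = 0.022645 per minute.
t_eff = 67.7 × 127 / (67.7 + 127) ≈ 44.16 minutes.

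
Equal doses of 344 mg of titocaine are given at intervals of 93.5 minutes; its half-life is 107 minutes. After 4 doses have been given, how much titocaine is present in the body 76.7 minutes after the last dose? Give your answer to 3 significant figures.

420 mg

The 4 doses were given 357.2, 263.7, 170.2, 76.7 minutes ago.
Total = 344·(1/2)^(357.2/107) + 344·(1/2)^(263.7/107) + 344·(1/2)^(170.2/107) + 344·(1/2)^(76.7/107)
      = 34.011 + 62.327 + 114.22 + 209.3 ≈ 419.86 mg.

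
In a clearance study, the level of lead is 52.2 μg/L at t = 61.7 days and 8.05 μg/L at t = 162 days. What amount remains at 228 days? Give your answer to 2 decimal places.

2.35 μg/L

Over Δt = 162 − 61.7 = 100.3 days, the level fell by a factor of 52.2/8.05 ≈ 6.4845.
n = log₂(6.4845) ≈ 2.697 half-lives, so t½ = 100.3/2.697 ≈ 37.19 days.
From t = 162 to t = 228: 8.05 × (1/2)^((228−162)/37.19) ≈ 2.3527 μg/L.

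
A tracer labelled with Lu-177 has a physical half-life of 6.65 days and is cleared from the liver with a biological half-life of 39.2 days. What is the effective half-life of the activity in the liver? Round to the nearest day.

6 days

1/t_eff = 1/t_phys + 1/t_biol = 1/6.65 + 1/39.2 = 0.17589 per day.
t_eff = 6.65 × 39.2 / (6.65 + 39.2) ≈ 5.6855 days.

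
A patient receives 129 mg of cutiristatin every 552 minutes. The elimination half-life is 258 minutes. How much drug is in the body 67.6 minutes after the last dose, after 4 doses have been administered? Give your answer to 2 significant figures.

The 4 doses were given 1723.6, 1171.6, 619.6, 67.6 minutes ago.
Total = 129·(1/2)^(1723.6/258) + 129·(1/2)^(1171.6/258) + 129·(1/2)^(619.6/258) + 129·(1/2)^(67.6/258)
      = 1.2575 + 5.541 + 24.415 + 107.58 ≈ 138.79 mg.

140 mg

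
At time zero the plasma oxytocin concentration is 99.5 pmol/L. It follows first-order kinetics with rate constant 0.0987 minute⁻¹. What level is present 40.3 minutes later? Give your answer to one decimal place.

t½ = ln 2 / λ = 0.69315 / 0.0987 ≈ 7.0228 minutes.
Number of half-lives: n = 40.3/7.0228 ≈ 5.7385.
Remaining = 99.5 × (1/2)^5.7385 = 99.5 × 0.01873 ≈ 1.8637 pmol/L.

1.9 pmol/L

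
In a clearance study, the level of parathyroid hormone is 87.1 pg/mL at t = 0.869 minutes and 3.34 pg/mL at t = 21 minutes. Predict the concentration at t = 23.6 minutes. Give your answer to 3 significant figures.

2.19 pg/mL

Over Δt = 21 − 0.869 = 20.131 minutes, the level fell by a factor of 87.1/3.34 ≈ 26.078.
n = log₂(26.078) ≈ 4.7048 half-lives, so t½ = 20.131/4.7048 ≈ 4.2789 minutes.
From t = 21 to t = 23.6: 3.34 × (1/2)^((23.6−21)/4.2789) ≈ 2.1919 pg/mL.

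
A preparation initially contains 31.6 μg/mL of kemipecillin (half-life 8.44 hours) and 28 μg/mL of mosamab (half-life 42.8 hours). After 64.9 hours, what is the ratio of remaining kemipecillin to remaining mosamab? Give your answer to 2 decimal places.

kemipecillin: 31.6 × (1/2)^(64.9/8.44) = 31.6 × (1/2)^7.6896 ≈ 0.15307 μg/mL.
mosamab: 28 × (1/2)^(64.9/42.8) = 28 × (1/2)^1.5164 ≈ 9.7879 μg/mL.
Ratio ≈ 0.15307 / 9.7879 ≈ 0.015639.

0.02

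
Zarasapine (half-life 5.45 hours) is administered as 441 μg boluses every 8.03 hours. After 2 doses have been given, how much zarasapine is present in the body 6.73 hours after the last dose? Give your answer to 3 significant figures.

The 2 doses were given 14.76, 6.73 hours ago.
Total = 441·(1/2)^(14.76/5.45) + 441·(1/2)^(6.73/5.45)
      = 67.48 + 187.37 ≈ 254.85 μg.

255 μg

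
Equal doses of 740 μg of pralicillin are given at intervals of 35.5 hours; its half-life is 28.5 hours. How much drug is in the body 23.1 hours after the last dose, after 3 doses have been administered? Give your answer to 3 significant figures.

The 3 doses were given 94.1, 58.6, 23.1 hours ago.
Total = 740·(1/2)^(94.1/28.5) + 740·(1/2)^(58.6/28.5) + 740·(1/2)^(23.1/28.5)
      = 75.042 + 177.94 + 421.93 ≈ 674.91 μg.

675 μg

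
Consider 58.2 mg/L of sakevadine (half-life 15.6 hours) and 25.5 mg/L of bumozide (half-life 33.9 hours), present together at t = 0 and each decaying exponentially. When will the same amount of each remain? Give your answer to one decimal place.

34.4 hours

Set 58.2·(1/2)^(t/15.6) = 25.5·(1/2)^(t/33.9).
Taking log₂: log₂(58.2/25.5) = t·(1/15.6 − 1/33.9).
log₂(2.2824) = 1.1905; 1/15.6 − 1/33.9 = 0.034604.
t = 1.1905 / 0.034604 ≈ 34.404 hours.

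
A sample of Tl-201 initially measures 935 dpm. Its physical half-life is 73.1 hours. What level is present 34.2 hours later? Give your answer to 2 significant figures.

Number of half-lives: n = 34.2/73.1 ≈ 0.46785.
Remaining = 935 × (1/2)^0.46785 = 935 × 0.72304 ≈ 676.04 dpm.

680 dpm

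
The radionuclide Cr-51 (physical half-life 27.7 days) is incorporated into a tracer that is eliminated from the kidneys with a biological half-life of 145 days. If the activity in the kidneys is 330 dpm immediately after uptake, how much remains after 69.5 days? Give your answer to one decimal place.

1/t_eff = 1/t_phys + 1/t_biol = 1/27.7 + 1/145 = 0.042998 per day.
t_eff = 27.7 × 145 / (27.7 + 145) ≈ 23.257 days.
Remaining = 330 × (1/2)^(69.5/23.257) = 330 × (1/2)^2.9883 ≈ 41.585 dpm.

41.6 dpm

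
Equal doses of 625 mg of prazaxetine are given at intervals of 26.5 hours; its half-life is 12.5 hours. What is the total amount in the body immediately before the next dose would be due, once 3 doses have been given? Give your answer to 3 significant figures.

184 mg

The 3 doses were given 79.5, 53, 26.5 hours ago.
Total = 625·(1/2)^(79.5/12.5) + 625·(1/2)^(53/12.5) + 625·(1/2)^(26.5/12.5)
      = 7.609 + 33.076 + 143.78 ≈ 184.46 mg.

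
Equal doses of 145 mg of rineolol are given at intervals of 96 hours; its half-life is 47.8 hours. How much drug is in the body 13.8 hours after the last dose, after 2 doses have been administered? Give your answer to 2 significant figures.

The 2 doses were given 109.8, 13.8 hours ago.
Total = 145·(1/2)^(109.8/47.8) + 145·(1/2)^(13.8/47.8)
      = 29.504 + 118.7 ≈ 148.21 mg.

150 mg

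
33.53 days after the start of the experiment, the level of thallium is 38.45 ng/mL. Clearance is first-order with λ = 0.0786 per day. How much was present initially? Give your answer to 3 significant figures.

536 ng/mL

t½ = ln 2 / λ = 0.69315 / 0.0786 ≈ 8.8187 days.
Number of half-lives elapsed: n = 33.53/8.8187 ≈ 3.8022.
A₀ = A × 2^n = 38.45 × 2^3.8022 = 38.45 × 13.95 ≈ 536.37 ng/mL.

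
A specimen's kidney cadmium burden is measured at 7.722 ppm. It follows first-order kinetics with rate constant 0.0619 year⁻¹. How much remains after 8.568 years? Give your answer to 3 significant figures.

4.54 ppm

t½ = ln 2 / λ = 0.69315 / 0.0619 ≈ 11.198 years.
Number of half-lives: n = 8.568/11.198 ≈ 0.76515.
Remaining = 7.722 × (1/2)^0.76515 = 7.722 × 0.58839 ≈ 4.5436 ppm.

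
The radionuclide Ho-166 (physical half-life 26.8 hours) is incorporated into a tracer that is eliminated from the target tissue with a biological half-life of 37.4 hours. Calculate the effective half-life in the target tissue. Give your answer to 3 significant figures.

1/t_eff = 1/t_phys + 1/t_biol = 1/26.8 + 1/37.4 = 0.064051 per hour.
t_eff = 26.8 × 37.4 / (26.8 + 37.4) ≈ 15.612 hours.

15.6 hours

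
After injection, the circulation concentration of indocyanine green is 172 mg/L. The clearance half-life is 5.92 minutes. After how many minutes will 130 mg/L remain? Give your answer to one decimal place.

Fraction remaining = 130/172 ≈ 0.75581.
n = log₂(172/130) = ln(1.3231)/ln 2 ≈ 0.4039 half-lives.
t = n × t½ = 0.4039 × 5.92 ≈ 2.3911 minutes.

2.4 minutes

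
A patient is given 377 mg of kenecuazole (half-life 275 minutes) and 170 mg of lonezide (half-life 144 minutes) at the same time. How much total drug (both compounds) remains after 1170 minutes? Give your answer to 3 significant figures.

kenecuazole: 377 × (1/2)^(1170/275) = 377 × (1/2)^4.2545 ≈ 19.751 mg.
lonezide: 170 × (1/2)^(1170/144) = 170 × (1/2)^8.125 ≈ 0.60895 mg.
Total = 19.751 + 0.60895 ≈ 20.36 mg.

20.4 mg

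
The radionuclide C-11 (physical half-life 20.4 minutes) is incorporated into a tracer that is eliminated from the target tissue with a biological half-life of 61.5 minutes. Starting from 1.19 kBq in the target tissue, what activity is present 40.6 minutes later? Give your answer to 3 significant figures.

0.190 kBq

1/t_eff = 1/t_phys + 1/t_biol = 1/20.4 + 1/61.5 = 0.06528 per minute.
t_eff = 20.4 × 61.5 / (20.4 + 61.5) ≈ 15.319 minutes.
Remaining = 1.19 × (1/2)^(40.6/15.319) = 1.19 × (1/2)^2.6504 ≈ 0.18954 kBq.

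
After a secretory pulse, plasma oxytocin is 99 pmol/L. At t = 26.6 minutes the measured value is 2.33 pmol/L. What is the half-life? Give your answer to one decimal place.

A/A₀ = 2.33/99 ≈ 0.023535.
n = log₂(42.489) ≈ 5.409 half-lives elapsed in 26.6 minutes.
t½ = 26.6/5.409 ≈ 4.9177 minutes.

4.9 minutes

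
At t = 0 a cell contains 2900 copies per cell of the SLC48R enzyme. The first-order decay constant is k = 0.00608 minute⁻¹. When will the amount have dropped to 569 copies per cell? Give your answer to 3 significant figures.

268 minutes

t½ = ln 2 / k = 0.69315 / 0.00608 ≈ 114 minutes.
Fraction remaining = 569/2900 ≈ 0.19621.
n = log₂(2900/569) = ln(5.0967)/ln 2 ≈ 2.3496 half-lives.
t = n × t½ = 2.3496 × 114 ≈ 267.86 minutes.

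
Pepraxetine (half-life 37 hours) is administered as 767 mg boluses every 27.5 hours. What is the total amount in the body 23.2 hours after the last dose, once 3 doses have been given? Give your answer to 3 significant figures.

The 3 doses were given 78.2, 50.7, 23.2 hours ago.
Total = 767·(1/2)^(78.2/37) + 767·(1/2)^(50.7/37) + 767·(1/2)^(23.2/37)
      = 177.24 + 296.69 + 496.64 ≈ 970.57 mg.

971 mg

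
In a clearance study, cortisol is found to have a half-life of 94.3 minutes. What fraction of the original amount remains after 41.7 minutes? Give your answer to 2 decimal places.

n = 41.7/94.3 ≈ 0.44221 half-lives.
Fraction remaining = (1/2)^0.44221 ≈ 0.73601.

0.74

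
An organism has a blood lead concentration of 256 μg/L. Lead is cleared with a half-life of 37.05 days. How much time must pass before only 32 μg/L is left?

111.15 days

32/256 = 1/8, so 3 half-lives have elapsed.
t = 3 × 37.05 = 111.15 days.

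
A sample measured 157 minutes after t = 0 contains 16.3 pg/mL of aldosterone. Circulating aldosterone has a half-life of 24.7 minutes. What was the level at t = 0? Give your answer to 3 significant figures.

1340 pg/mL

Number of half-lives elapsed: n = 157/24.7 ≈ 6.3563.
A₀ = A × 2^n = 16.3 × 2^6.3563 = 16.3 × 81.927 ≈ 1335.4 pg/mL.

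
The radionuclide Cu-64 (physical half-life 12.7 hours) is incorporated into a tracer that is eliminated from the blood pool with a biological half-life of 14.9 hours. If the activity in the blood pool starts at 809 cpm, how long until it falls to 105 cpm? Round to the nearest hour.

20 hours

1/t_eff = 1/t_phys + 1/t_biol = 1/12.7 + 1/14.9 = 0.14585 per hour.
t_eff = 12.7 × 14.9 / (12.7 + 14.9) ≈ 6.8562 hours.
n = log₂(809/105) ≈ 2.9458; t = 2.9458 × 6.8562 ≈ 20.197 hours.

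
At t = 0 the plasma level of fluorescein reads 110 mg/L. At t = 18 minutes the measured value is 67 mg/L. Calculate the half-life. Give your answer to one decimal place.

25.2 minutes

A/A₀ = 67/110 ≈ 0.60909.
n = log₂(1.6418) ≈ 0.71527 half-lives elapsed in 18 minutes.
t½ = 18/0.71527 ≈ 25.165 minutes.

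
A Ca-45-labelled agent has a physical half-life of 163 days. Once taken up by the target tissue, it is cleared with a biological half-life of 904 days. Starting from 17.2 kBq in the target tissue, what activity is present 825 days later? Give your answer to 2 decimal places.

1/t_eff = 1/t_phys + 1/t_biol = 1/163 + 1/904 = 0.0072412 per day.
t_eff = 163 × 904 / (163 + 904) ≈ 138.1 days.
Remaining = 17.2 × (1/2)^(825/138.1) = 17.2 × (1/2)^5.974 ≈ 0.27364 kBq.

0.27 kBq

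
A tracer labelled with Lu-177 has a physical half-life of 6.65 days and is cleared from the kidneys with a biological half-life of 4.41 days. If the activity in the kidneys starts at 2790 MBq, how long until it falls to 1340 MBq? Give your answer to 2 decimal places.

1/t_eff = 1/t_phys + 1/t_biol = 1/6.65 + 1/4.41 = 0.37713 per day.
t_eff = 6.65 × 4.41 / (6.65 + 4.41) ≈ 2.6516 days.
n = log₂(2790/1340) ≈ 1.058; t = 1.058 × 2.6516 ≈ 2.8055 days.

2.81 days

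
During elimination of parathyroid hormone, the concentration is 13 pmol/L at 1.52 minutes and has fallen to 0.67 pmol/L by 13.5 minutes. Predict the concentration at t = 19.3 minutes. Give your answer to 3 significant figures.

0.159 pmol/L

Over Δt = 13.5 − 1.52 = 11.98 minutes, the level fell by a factor of 13/0.67 ≈ 19.403.
n = log₂(19.403) ≈ 4.2782 half-lives, so t½ = 11.98/4.2782 ≈ 2.8002 minutes.
From t = 13.5 to t = 19.3: 0.67 × (1/2)^((19.3−13.5)/2.8002) ≈ 0.15943 pmol/L.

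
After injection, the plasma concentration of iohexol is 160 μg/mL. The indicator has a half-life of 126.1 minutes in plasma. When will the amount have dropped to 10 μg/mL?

504.4 minutes

10/160 = 1/16, so 4 half-lives have elapsed.
t = 4 × 126.1 = 504.4 minutes.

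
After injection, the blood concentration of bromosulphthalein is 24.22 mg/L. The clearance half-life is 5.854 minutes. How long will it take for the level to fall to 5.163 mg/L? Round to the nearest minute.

13 minutes

Fraction remaining = 5.163/24.22 ≈ 0.21317.
n = log₂(24.22/5.163) = ln(4.6911)/ln 2 ≈ 2.2299 half-lives.
t = n × t½ = 2.2299 × 5.854 ≈ 13.054 minutes.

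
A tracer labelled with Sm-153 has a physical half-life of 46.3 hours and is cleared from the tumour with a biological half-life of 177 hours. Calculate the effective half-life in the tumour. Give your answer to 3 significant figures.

1/t_eff = 1/t_phys + 1/t_biol = 1/46.3 + 1/177 = 0.027248 per hour.
t_eff = 46.3 × 177 / (46.3 + 177) ≈ 36.7 hours.

36.7 hours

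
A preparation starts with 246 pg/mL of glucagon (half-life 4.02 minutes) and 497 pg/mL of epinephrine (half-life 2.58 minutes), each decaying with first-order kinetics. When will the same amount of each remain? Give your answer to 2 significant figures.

7.3 minutes

Set 246·(1/2)^(t/4.02) = 497·(1/2)^(t/2.58).
Taking log₂: log₂(246/497) = t·(1/4.02 − 1/2.58).
log₂(0.49497) = -1.0146; 1/4.02 − 1/2.58 = -0.13884.
t = -1.0146 / -0.13884 ≈ 7.3076 minutes.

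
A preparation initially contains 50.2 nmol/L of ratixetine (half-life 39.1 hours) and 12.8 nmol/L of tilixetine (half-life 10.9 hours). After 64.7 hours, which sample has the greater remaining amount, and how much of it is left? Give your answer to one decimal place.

ratixetine, 15.9 nmol/L

ratixetine: 50.2 × (1/2)^1.6547 ≈ 15.943 nmol/L.
tilixetine: 12.8 × (1/2)^5.9358 ≈ 0.2091 nmol/L.
Ratixetine has more remaining, at ≈ 15.943 nmol/L.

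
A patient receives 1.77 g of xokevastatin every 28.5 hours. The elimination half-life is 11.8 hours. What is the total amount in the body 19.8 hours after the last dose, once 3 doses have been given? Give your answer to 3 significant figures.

The 3 doses were given 76.8, 48.3, 19.8 hours ago.
Total = 1.77·(1/2)^(76.8/11.8) + 1.77·(1/2)^(48.3/11.8) + 1.77·(1/2)^(19.8/11.8)
      = 0.019441 + 0.1037 + 0.55317 ≈ 0.67631 g.

0.676 g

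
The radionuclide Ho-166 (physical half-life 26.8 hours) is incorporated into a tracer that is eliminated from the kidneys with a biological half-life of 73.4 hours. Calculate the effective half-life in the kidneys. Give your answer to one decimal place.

1/t_eff = 1/t_phys + 1/t_biol = 1/26.8 + 1/73.4 = 0.050937 per hour.
t_eff = 26.8 × 73.4 / (26.8 + 73.4) ≈ 19.632 hours.

19.6 hours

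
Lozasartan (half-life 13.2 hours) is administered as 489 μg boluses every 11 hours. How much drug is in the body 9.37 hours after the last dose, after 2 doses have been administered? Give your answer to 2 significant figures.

470 μg

The 2 doses were given 20.37, 9.37 hours ago.
Total = 489·(1/2)^(20.37/13.2) + 489·(1/2)^(9.37/13.2)
      = 167.79 + 298.97 ≈ 466.76 μg.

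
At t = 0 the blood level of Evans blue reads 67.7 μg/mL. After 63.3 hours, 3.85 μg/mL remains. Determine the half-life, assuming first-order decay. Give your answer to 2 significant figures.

15 hours

A/A₀ = 3.85/67.7 ≈ 0.056869.
n = log₂(17.584) ≈ 4.1362 half-lives elapsed in 63.3 hours.
t½ = 63.3/4.1362 ≈ 15.304 hours.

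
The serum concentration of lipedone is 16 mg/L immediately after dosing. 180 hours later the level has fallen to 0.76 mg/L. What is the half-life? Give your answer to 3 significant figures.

40.9 hours

A/A₀ = 0.76/16 ≈ 0.0475.
n = log₂(21.053) ≈ 4.3959 half-lives elapsed in 180 hours.
t½ = 180/4.3959 ≈ 40.947 hours.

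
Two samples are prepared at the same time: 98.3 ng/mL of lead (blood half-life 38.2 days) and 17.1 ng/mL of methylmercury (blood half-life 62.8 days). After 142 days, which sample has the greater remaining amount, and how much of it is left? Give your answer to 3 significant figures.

lead, 7.47 ng/mL

lead: 98.3 × (1/2)^3.7173 ≈ 7.4738 ng/mL.
methylmercury: 17.1 × (1/2)^2.2611 ≈ 3.5672 ng/mL.
Lead has more remaining, at ≈ 7.4738 ng/mL.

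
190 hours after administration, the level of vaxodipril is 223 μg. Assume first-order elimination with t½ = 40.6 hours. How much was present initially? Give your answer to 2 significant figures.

Number of half-lives elapsed: n = 190/40.6 ≈ 4.6798.
A₀ = A × 2^n = 223 × 2^4.6798 = 223 × 25.631 ≈ 5715.7 μg.

5700 μg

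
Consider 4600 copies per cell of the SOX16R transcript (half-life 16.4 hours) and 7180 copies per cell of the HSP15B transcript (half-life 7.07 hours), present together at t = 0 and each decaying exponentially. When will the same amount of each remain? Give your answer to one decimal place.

8.0 hours

Set 4600·(1/2)^(t/16.4) = 7180·(1/2)^(t/7.07).
Taking log₂: log₂(4600/7180) = t·(1/16.4 − 1/7.07).
log₂(0.64067) = -0.64235; 1/16.4 − 1/7.07 = -0.080467.
t = -0.64235 / -0.080467 ≈ 7.9828 hours.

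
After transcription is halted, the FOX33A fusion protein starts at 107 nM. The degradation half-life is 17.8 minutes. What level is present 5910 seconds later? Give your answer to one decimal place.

Convert the elapsed time: 5910 seconds = 98.5 minutes.
Number of half-lives: n = 98.5/17.8 ≈ 5.5337.
Remaining = 107 × (1/2)^5.5337 = 107 × 0.021587 ≈ 2.3098 nM.

2.3 nM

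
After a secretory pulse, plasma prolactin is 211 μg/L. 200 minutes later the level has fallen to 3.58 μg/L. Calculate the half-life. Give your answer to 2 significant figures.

A/A₀ = 3.58/211 ≈ 0.016967.
n = log₂(58.939) ≈ 5.8811 half-lives elapsed in 200 minutes.
t½ = 200/5.8811 ≈ 34.007 minutes.

34 minutes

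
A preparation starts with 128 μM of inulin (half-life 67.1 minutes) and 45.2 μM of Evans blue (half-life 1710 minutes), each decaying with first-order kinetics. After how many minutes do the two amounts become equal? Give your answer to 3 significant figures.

105 minutes

Set 128·(1/2)^(t/67.1) = 45.2·(1/2)^(t/1710).
Taking log₂: log₂(128/45.2) = t·(1/67.1 − 1/1710).
log₂(2.8319) = 1.5017; 1/67.1 − 1/1710 = 0.014318.
t = 1.5017 / 0.014318 ≈ 104.88 minutes.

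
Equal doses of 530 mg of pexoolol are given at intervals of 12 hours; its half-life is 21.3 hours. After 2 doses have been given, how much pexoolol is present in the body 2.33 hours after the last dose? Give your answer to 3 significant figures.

The 2 doses were given 14.33, 2.33 hours ago.
Total = 530·(1/2)^(14.33/21.3) + 530·(1/2)^(2.33/21.3)
      = 332.47 + 491.3 ≈ 823.77 mg.

824 mg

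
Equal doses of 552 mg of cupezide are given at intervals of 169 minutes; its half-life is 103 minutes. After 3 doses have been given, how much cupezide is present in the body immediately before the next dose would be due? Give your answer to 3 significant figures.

252 mg

The 3 doses were given 507, 338, 169 minutes ago.
Total = 552·(1/2)^(507/103) + 552·(1/2)^(338/103) + 552·(1/2)^(169/103)
      = 18.204 + 56.767 + 177.02 ≈ 251.99 mg.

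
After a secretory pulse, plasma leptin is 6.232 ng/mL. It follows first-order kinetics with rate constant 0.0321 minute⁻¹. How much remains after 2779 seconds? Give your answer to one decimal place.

t½ = ln 2 / λ = 0.69315 / 0.0321 ≈ 21.593 minutes.
Convert the elapsed time: 2779 seconds = 46.3167 minutes.
Number of half-lives: n = 46.3167/21.593 ≈ 2.1449.
Remaining = 6.232 × (1/2)^2.1449 = 6.232 × 0.2261 ≈ 1.4091 ng/mL.

1.4 ng/mL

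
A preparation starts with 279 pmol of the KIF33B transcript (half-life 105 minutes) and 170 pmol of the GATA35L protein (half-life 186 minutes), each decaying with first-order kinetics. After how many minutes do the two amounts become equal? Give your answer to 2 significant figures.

170 minutes

Set 279·(1/2)^(t/105) = 170·(1/2)^(t/186).
Taking log₂: log₂(279/170) = t·(1/105 − 1/186).
log₂(1.6412) = 0.71473; 1/105 − 1/186 = 0.0041475.
t = 0.71473 / 0.0041475 ≈ 172.33 minutes.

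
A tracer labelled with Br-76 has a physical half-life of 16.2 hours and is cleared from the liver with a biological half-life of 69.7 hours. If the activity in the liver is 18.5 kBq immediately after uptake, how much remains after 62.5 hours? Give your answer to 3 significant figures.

0.685 kBq

1/t_eff = 1/t_phys + 1/t_biol = 1/16.2 + 1/69.7 = 0.076076 per hour.
t_eff = 16.2 × 69.7 / (16.2 + 69.7) ≈ 13.145 hours.
Remaining = 18.5 × (1/2)^(62.5/13.145) = 18.5 × (1/2)^4.7547 ≈ 0.68526 kBq.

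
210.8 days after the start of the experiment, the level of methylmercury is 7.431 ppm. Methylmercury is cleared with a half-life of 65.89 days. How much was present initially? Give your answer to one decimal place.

68.3 ppm

Number of half-lives elapsed: n = 210.8/65.89 ≈ 3.1993.
A₀ = A × 2^n = 7.431 × 2^3.1993 = 7.431 × 9.1849 ≈ 68.253 ppm.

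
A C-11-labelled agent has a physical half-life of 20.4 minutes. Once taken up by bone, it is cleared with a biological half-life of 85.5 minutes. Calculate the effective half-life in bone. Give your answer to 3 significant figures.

1/t_eff = 1/t_phys + 1/t_biol = 1/20.4 + 1/85.5 = 0.060716 per minute.
t_eff = 20.4 × 85.5 / (20.4 + 85.5) ≈ 16.47 minutes.

16.5 minutes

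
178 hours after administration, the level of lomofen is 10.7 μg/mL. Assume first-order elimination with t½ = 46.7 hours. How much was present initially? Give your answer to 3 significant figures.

Number of half-lives elapsed: n = 178/46.7 ≈ 3.8116.
A₀ = A × 2^n = 10.7 × 2^3.8116 = 10.7 × 14.041 ≈ 150.24 μg/mL.

150 μg/mL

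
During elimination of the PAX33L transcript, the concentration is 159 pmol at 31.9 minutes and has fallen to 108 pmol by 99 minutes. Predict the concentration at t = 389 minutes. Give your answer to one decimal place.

20.3 pmol

Over Δt = 99 − 31.9 = 67.1 minutes, the level fell by a factor of 159/108 ≈ 1.4722.
n = log₂(1.4722) ≈ 0.558 half-lives, so t½ = 67.1/0.558 ≈ 120.25 minutes.
From t = 99 to t = 389: 108 × (1/2)^((389−99)/120.25) ≈ 20.298 pmol.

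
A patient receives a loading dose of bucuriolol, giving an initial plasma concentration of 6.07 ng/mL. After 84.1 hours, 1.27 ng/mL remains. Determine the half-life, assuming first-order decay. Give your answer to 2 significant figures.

A/A₀ = 1.27/6.07 ≈ 0.20923.
n = log₂(4.7795) ≈ 2.2569 half-lives elapsed in 84.1 hours.
t½ = 84.1/2.2569 ≈ 37.264 hours.

37 hours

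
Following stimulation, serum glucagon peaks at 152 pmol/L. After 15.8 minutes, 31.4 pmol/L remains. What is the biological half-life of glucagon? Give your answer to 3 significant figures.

6.94 minutes

A/A₀ = 31.4/152 ≈ 0.20658.
n = log₂(4.8408) ≈ 2.2752 half-lives elapsed in 15.8 minutes.
t½ = 15.8/2.2752 ≈ 6.9443 minutes.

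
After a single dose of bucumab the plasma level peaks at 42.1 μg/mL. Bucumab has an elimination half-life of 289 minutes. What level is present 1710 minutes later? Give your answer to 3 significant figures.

Number of half-lives: n = 1710/289 ≈ 5.917.
Remaining = 42.1 × (1/2)^5.917 = 42.1 × 0.016551 ≈ 0.69679 μg/mL.

0.697 μg/mL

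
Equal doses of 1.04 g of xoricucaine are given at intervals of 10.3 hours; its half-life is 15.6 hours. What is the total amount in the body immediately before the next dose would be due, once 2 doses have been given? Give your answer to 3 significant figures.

1.07 g

The 2 doses were given 20.6, 10.3 hours ago.
Total = 1.04·(1/2)^(20.6/15.6) + 1.04·(1/2)^(10.3/15.6)
      = 0.41641 + 0.65808 ≈ 1.0745 g.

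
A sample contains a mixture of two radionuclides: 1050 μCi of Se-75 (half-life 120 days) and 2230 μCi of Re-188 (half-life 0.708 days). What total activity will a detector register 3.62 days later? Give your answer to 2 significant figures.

Se-75: 1050 × (1/2)^(3.62/120) = 1050 × (1/2)^0.030167 ≈ 1028.3 μCi.
Re-188: 2230 × (1/2)^(3.62/0.708) = 2230 × (1/2)^5.113 ≈ 64.438 μCi.
Total = 1028.3 + 64.438 ≈ 1092.7 μCi.

1100 μCi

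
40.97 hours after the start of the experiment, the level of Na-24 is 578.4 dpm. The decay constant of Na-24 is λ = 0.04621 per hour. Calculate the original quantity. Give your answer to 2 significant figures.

t½ = ln 2 / λ = 0.69315 / 0.04621 ≈ 15 hours.
Number of half-lives elapsed: n = 40.97/15 ≈ 2.7313.
A₀ = A × 2^n = 578.4 × 2^2.7313 = 578.4 × 6.6407 ≈ 3841 dpm.

3800 dpm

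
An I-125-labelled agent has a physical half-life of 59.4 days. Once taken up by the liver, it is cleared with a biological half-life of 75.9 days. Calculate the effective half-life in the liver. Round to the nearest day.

33 days

1/t_eff = 1/t_phys + 1/t_biol = 1/59.4 + 1/75.9 = 0.03001 per day.
t_eff = 59.4 × 75.9 / (59.4 + 75.9) ≈ 33.322 days.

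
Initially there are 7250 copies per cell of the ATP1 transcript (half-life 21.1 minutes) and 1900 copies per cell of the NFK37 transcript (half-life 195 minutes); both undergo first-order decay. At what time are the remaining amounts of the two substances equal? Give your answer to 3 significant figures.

Set 7250·(1/2)^(t/21.1) = 1900·(1/2)^(t/195).
Taking log₂: log₂(7250/1900) = t·(1/21.1 − 1/195).
log₂(3.8158) = 1.932; 1/21.1 − 1/195 = 0.042265.
t = 1.932 / 0.042265 ≈ 45.711 minutes.

45.7 minutes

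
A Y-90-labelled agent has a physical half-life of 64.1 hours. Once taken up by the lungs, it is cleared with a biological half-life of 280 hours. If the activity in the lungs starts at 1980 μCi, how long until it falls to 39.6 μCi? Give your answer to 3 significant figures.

1/t_eff = 1/t_phys + 1/t_biol = 1/64.1 + 1/280 = 0.019172 per hour.
t_eff = 64.1 × 280 / (64.1 + 280) ≈ 52.159 hours.
n = log₂(1980/39.6) ≈ 5.6439; t = 5.6439 × 52.159 ≈ 294.38 hours.

294 hours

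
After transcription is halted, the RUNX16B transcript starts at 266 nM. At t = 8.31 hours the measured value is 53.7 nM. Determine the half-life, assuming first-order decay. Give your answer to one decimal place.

3.6 hours

A/A₀ = 53.7/266 ≈ 0.20188.
n = log₂(4.9534) ≈ 2.3084 half-lives elapsed in 8.31 hours.
t½ = 8.31/2.3084 ≈ 3.5998 hours.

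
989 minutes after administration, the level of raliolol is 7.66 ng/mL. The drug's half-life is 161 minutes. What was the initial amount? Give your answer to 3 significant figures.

541 ng/mL

Number of half-lives elapsed: n = 989/161 ≈ 6.1429.
A₀ = A × 2^n = 7.66 × 2^6.1429 = 7.66 × 70.662 ≈ 541.27 ng/mL.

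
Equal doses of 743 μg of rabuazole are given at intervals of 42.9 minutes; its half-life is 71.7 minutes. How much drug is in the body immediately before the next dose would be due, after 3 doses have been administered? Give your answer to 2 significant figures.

1000 μg

The 3 doses were given 128.7, 85.8, 42.9 minutes ago.
Total = 743·(1/2)^(128.7/71.7) + 743·(1/2)^(85.8/71.7) + 743·(1/2)^(42.9/71.7)
      = 214.11 + 324.16 + 490.77 ≈ 1029 μg.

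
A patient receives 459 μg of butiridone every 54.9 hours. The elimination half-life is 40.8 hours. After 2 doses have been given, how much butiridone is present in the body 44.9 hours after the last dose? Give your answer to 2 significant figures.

300 μg

The 2 doses were given 99.8, 44.9 hours ago.
Total = 459·(1/2)^(99.8/40.8) + 459·(1/2)^(44.9/40.8)
      = 84.231 + 214.06 ≈ 298.29 μg.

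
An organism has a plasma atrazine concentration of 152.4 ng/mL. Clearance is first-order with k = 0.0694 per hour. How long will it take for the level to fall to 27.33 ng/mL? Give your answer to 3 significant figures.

24.8 hours

t½ = ln 2 / k = 0.69315 / 0.0694 ≈ 9.9877 hours.
Fraction remaining = 27.33/152.4 ≈ 0.17933.
n = log₂(152.4/27.33) = ln(5.5763)/ln 2 ≈ 2.4793 half-lives.
t = n × t½ = 2.4793 × 9.9877 ≈ 24.763 hours.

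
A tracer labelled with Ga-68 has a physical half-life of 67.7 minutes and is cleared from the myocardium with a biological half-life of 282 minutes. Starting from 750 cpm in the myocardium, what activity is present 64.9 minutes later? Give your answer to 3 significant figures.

329 cpm

1/t_eff = 1/t_phys + 1/t_biol = 1/67.7 + 1/282 = 0.018317 per minute.
t_eff = 67.7 × 282 / (67.7 + 282) ≈ 54.594 minutes.
Remaining = 750 × (1/2)^(64.9/54.594) = 750 × (1/2)^1.1888 ≈ 329 cpm.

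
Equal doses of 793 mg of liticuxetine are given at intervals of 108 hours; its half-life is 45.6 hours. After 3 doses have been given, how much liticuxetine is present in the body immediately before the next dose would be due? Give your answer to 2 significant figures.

190 mg

The 3 doses were given 324, 216, 108 hours ago.
Total = 793·(1/2)^(324/45.6) + 793·(1/2)^(216/45.6) + 793·(1/2)^(108/45.6)
      = 5.7594 + 29.74 + 153.57 ≈ 189.07 mg.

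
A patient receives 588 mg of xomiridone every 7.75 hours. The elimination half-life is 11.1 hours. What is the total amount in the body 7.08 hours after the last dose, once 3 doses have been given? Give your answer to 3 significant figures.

The 3 doses were given 22.58, 14.83, 7.08 hours ago.
Total = 588·(1/2)^(22.58/11.1) + 588·(1/2)^(14.83/11.1) + 588·(1/2)^(7.08/11.1)
      = 143.55 + 232.91 + 377.89 ≈ 754.36 mg.

754 mg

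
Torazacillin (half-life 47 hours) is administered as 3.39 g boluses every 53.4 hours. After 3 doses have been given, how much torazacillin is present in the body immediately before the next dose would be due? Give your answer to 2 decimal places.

The 3 doses were given 160.2, 106.8, 53.4 hours ago.
Total = 3.39·(1/2)^(160.2/47) + 3.39·(1/2)^(106.8/47) + 3.39·(1/2)^(53.4/47)
      = 0.31925 + 0.70171 + 1.5423 ≈ 2.5633 g.

2.56 g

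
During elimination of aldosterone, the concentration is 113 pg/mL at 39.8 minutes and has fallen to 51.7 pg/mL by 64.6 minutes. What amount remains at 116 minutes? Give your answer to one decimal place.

Over Δt = 64.6 − 39.8 = 24.8 minutes, the level fell by a factor of 113/51.7 ≈ 2.1857.
n = log₂(2.1857) ≈ 1.1281 half-lives, so t½ = 24.8/1.1281 ≈ 21.984 minutes.
From t = 64.6 to t = 116: 51.7 × (1/2)^((116−64.6)/21.984) ≈ 10.225 pg/mL.

10.2 pg/mL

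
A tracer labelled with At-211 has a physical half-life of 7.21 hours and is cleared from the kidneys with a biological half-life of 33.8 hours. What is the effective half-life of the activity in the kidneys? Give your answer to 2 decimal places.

5.94 hours

1/t_eff = 1/t_phys + 1/t_biol = 1/7.21 + 1/33.8 = 0.16828 per hour.
t_eff = 7.21 × 33.8 / (7.21 + 33.8) ≈ 5.9424 hours.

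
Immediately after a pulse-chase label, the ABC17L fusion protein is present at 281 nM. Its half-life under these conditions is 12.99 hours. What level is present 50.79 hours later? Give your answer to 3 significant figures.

18.7 nM

Number of half-lives: n = 50.79/12.99 ≈ 3.9099.
Remaining = 281 × (1/2)^3.9099 = 281 × 0.066526 ≈ 18.694 nM.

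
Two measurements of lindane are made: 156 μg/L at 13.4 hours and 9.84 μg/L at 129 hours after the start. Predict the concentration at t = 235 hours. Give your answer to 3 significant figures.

0.781 μg/L

Over Δt = 129 − 13.4 = 115.6 hours, the level fell by a factor of 156/9.84 ≈ 15.854.
n = log₂(15.854) ≈ 3.9867 half-lives, so t½ = 115.6/3.9867 ≈ 28.996 hours.
From t = 129 to t = 235: 9.84 × (1/2)^((235−129)/28.996) ≈ 0.78078 μg/L.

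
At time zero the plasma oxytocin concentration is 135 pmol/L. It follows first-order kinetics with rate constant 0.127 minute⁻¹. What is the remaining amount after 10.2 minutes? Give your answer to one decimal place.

t½ = ln 2 / k = 0.69315 / 0.127 ≈ 5.4579 minutes.
Number of half-lives: n = 10.2/5.4579 ≈ 1.8689.
Remaining = 135 × (1/2)^1.8689 = 135 × 0.27379 ≈ 36.961 pmol/L.

37.0 pmol/L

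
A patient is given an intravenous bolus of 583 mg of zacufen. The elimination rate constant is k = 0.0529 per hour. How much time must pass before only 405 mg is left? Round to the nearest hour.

7 hours

t½ = ln 2 / k = 0.69315 / 0.0529 ≈ 13.103 hours.
Fraction remaining = 405/583 ≈ 0.69468.
n = log₂(583/405) = ln(1.4395)/ln 2 ≈ 0.52557 half-lives.
t = n × t½ = 0.52557 × 13.103 ≈ 6.8866 hours.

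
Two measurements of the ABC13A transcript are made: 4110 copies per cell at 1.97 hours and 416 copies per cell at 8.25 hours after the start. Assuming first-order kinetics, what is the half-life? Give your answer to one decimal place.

1.9 hours

Over Δt = 8.25 − 1.97 = 6.28 hours, the level fell by a factor of 4110/416 ≈ 9.8798.
n = log₂(9.8798) ≈ 3.3045 half-lives, so t½ = 6.28/3.3045 ≈ 1.9004 hours.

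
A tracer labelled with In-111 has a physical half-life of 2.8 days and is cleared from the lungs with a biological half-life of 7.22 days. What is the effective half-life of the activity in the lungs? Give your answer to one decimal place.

1/t_eff = 1/t_phys + 1/t_biol = 1/2.8 + 1/7.22 = 0.49565 per day.
t_eff = 2.8 × 7.22 / (2.8 + 7.22) ≈ 2.0176 days.

2.0 days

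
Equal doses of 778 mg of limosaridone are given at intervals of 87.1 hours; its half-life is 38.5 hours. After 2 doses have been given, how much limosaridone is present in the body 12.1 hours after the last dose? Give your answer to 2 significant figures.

The 2 doses were given 99.2, 12.1 hours ago.
Total = 778·(1/2)^(99.2/38.5) + 778·(1/2)^(12.1/38.5)
      = 130.42 + 625.71 ≈ 756.12 mg.

760 mg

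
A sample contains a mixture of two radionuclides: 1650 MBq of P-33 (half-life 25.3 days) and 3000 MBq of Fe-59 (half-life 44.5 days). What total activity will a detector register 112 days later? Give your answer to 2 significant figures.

600 MBq

P-33: 1650 × (1/2)^(112/25.3) = 1650 × (1/2)^4.4269 ≈ 76.712 MBq.
Fe-59: 3000 × (1/2)^(112/44.5) = 3000 × (1/2)^2.5169 ≈ 524.17 MBq.
Total = 76.712 + 524.17 ≈ 600.88 MBq.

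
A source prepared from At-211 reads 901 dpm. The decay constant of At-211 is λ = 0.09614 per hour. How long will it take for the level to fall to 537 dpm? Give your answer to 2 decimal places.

5.38 hours

t½ = ln 2 / λ = 0.69315 / 0.09614 ≈ 7.2098 hours.
Fraction remaining = 537/901 ≈ 0.596.
n = log₂(901/537) = ln(1.6778)/ln 2 ≈ 0.74661 half-lives.
t = n × t½ = 0.74661 × 7.2098 ≈ 5.3828 hours.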